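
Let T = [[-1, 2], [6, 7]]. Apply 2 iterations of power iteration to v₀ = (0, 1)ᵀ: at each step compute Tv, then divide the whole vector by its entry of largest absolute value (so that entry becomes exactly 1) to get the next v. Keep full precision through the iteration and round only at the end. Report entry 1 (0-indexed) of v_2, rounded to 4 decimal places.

1.0000

Tv0 = (2.00000, 7.00000); divide by 7.00000 → v1 = (0.28571, 1.00000)
Tv1 = (1.71429, 8.71429); divide by 8.71429 → v2 = (0.19672, 1.00000)
Requested entry of v2: 61/61 = 1.0000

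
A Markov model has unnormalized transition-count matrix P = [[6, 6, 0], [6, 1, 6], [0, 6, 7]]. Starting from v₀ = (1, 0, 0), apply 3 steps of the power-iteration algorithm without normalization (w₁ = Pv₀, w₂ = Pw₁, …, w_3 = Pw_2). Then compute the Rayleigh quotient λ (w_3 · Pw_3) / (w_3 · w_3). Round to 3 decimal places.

λ ≈ 12.436

w1 = Pv₀ = (6·1 + 6·0 + 0·0; 6·1 + 1·0 + 6·0; 0·1 + 6·0 + 7·0) = (6, 6, 0)
w2 = Pw1 = (6·6 + 6·6 + 0·0; 6·6 + 1·6 + 6·0; 0·6 + 6·6 + 7·0) = (72, 42, 36)
w3 = Pw2 = (684, 690, 504)
Pw3 = (8244, 7818, 7668)
w3·Pw3 = 684·8244 + 690·7818 + 504·7668 = 14897988; w3·w3 = 684·684 + 690·690 + 504·504 = 1197972
λ ≈ 14897988/1197972 = 12.436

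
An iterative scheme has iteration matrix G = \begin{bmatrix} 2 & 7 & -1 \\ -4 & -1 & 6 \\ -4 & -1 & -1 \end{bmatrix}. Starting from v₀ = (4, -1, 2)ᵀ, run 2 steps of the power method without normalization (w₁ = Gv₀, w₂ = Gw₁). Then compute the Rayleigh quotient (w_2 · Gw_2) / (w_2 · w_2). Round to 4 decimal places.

w1 = Gv₀ = (-1, -3, -17)
w2 = Gw1 = (-6, -95, 24)
Gw2 = (-701, 263, 95)
w2·Gw2 = (-6)·(-701) + (-95)·263 + 24·95 = -18499; w2·w2 = (-6)·(-6) + (-95)·(-95) + 24·24 = 9637
λ ≈ -18499/9637 = -1.9196

λ ≈ -1.9196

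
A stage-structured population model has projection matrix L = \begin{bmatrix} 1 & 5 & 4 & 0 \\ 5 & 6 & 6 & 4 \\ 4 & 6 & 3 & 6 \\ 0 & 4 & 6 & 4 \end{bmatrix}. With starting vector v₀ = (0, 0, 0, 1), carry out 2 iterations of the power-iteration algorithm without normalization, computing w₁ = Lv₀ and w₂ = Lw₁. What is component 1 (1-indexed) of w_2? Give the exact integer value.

44

w1 = Lv₀ = (1·0 + 5·0 + 4·0 + 0·1; 5·0 + 6·0 + 6·0 + 4·1; 4·0 + 6·0 + 3·0 + 6·1; 0·0 + 4·0 + 6·0 + 4·1) = (0, 4, 6, 4)
w2 = Lw1 = (1·0 + 5·4 + 4·6 + 0·4; 5·0 + 6·4 + 6·6 + 4·4; 4·0 + 6·4 + 3·6 + 6·4; 0·0 + 4·4 + 6·6 + 4·4) = (44, 76, 66, 68)
The requested component of w2 is 44.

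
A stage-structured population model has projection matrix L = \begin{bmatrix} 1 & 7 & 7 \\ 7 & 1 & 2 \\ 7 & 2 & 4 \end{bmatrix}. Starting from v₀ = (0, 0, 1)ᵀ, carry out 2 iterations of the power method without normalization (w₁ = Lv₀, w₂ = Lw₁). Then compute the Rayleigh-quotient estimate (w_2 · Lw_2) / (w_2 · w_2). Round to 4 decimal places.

12.1223

w1 = Lv₀ = (1·0 + 7·0 + 7·1; 7·0 + 1·0 + 2·1; 7·0 + 2·0 + 4·1) = (7, 2, 4)
w2 = Lw1 = (1·7 + 7·2 + 7·4; 7·7 + 1·2 + 2·4; 7·7 + 2·2 + 4·4) = (49, 59, 69)
Lw2 = (945, 540, 737)
w2·Lw2 = 49·945 + 59·540 + 69·737 = 129018; w2·w2 = 49·49 + 59·59 + 69·69 = 10643
λ ≈ 129018/10643 = 12.1223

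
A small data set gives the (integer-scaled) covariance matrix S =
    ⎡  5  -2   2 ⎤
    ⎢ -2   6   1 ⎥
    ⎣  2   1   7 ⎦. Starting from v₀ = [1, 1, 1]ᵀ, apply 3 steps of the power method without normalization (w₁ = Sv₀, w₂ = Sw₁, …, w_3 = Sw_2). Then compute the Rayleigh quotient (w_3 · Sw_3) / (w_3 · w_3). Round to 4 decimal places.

w1 = Sv₀ = (5·1 + (-2)·1 + 2·1; (-2)·1 + 6·1 + 1·1; 2·1 + 1·1 + 7·1) = (5, 5, 10)
w2 = Sw1 = (5·5 + (-2)·5 + 2·10; (-2)·5 + 6·5 + 1·10; 2·5 + 1·5 + 7·10) = (35, 30, 85)
w3 = Sw2 = (285, 195, 695)
Sw3 = (2425, 1295, 5630)
w3·Sw3 = 285·2425 + 195·1295 + 695·5630 = 4856500; w3·w3 = 285·285 + 195·195 + 695·695 = 602275
λ ≈ 4856500/602275 = 8.0636

λ ≈ 8.0636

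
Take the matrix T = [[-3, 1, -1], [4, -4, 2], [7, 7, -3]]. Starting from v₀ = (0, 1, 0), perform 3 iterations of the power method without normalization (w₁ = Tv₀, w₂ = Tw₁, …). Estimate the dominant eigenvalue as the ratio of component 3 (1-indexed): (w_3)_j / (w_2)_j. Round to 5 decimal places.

w1 = Tv₀ = ((-3)·0 + 1·1 + (-1)·0; 4·0 + (-4)·1 + 2·0; 7·0 + 7·1 + (-3)·0) = (1, -4, 7)
w2 = Tw1 = ((-3)·1 + 1·(-4) + (-1)·7; 4·1 + (-4)·(-4) + 2·7; 7·1 + 7·(-4) + (-3)·7) = (-14, 34, -42)
w3 = Tw2 = (118, -276, 266)
Ratio at component: 266 / -42 = -6.33333

λ ≈ -6.33333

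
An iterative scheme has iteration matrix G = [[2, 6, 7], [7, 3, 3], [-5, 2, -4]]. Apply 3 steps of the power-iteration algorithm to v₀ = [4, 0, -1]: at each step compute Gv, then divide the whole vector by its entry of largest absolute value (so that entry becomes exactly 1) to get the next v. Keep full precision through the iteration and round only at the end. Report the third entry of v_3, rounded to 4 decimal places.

Gv0 = (1.00000, 25.00000, -16.00000); divide by 25.00000 → v1 = (0.04000, 1.00000, -0.64000)
Gv1 = (1.60000, 1.36000, 4.36000); divide by 4.36000 → v2 = (0.36697, 0.31193, 1.00000)
Gv2 = (9.60550, 6.50459, -5.21101); divide by 9.60550 → v3 = (1.00000, 0.67717, -0.54250)
Requested entry of v3: -568/1047 = -0.5425

-0.5425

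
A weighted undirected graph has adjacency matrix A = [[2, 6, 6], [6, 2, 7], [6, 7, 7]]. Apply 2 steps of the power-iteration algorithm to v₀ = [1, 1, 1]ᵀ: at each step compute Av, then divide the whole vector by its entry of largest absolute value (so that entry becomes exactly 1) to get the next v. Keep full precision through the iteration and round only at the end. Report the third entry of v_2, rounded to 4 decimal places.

Av0 = (14.00000, 15.00000, 20.00000); divide by 20.00000 → v1 = (0.70000, 0.75000, 1.00000)
Av1 = (11.90000, 12.70000, 16.45000); divide by 16.45000 → v2 = (0.72340, 0.77204, 1.00000)
Requested entry of v2: 329/329 = 1.0000

1.0000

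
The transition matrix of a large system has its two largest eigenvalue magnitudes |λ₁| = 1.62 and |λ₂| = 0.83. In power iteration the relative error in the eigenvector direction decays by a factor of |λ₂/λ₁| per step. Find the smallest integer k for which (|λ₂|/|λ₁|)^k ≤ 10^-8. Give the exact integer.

28

|λ₂/λ₁| = 0.83/1.62 = 0.51235
Need k ≥ ln(10^-8) / ln(0.51235) = -18.4207 / -0.6688 ≈ 27.545
Smallest integer k satisfying the bound: 28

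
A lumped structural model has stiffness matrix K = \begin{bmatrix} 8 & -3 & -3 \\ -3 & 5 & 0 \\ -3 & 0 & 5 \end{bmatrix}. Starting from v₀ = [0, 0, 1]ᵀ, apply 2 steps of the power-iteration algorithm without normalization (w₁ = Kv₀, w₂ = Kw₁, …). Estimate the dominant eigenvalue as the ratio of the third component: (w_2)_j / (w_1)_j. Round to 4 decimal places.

λ ≈ 6.8000

w1 = Kv₀ = (8·0 + (-3)·0 + (-3)·1; (-3)·0 + 5·0 + 0·1; (-3)·0 + 0·0 + 5·1) = (-3, 0, 5)
w2 = Kw1 = (8·(-3) + (-3)·0 + (-3)·5; (-3)·(-3) + 5·0 + 0·5; (-3)·(-3) + 0·0 + 5·5) = (-39, 9, 34)
Ratio at component: 34 / 5 = 6.8000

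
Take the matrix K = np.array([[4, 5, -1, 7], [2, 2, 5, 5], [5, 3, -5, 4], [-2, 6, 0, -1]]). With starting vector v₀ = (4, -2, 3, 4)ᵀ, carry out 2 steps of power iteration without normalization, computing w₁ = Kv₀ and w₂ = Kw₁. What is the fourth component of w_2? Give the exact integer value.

w1 = Kv₀ = (31, 39, 15, -24)
w2 = Kw1 = (136, 95, 101, 196)
The requested component of w2 is 196.

196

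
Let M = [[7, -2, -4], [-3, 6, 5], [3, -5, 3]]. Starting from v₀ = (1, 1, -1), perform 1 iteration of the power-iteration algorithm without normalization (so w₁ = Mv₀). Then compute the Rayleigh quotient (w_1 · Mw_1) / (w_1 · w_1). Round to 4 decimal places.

λ ≈ 7.2818

w1 = Mv₀ = (7·1 + (-2)·1 + (-4)·(-1); (-3)·1 + 6·1 + 5·(-1); 3·1 + (-5)·1 + 3·(-1)) = (9, -2, -5)
Mw1 = (87, -64, 22)
w1·Mw1 = 9·87 + (-2)·(-64) + (-5)·22 = 801; w1·w1 = 9·9 + (-2)·(-2) + (-5)·(-5) = 110
λ ≈ 801/110 = 7.2818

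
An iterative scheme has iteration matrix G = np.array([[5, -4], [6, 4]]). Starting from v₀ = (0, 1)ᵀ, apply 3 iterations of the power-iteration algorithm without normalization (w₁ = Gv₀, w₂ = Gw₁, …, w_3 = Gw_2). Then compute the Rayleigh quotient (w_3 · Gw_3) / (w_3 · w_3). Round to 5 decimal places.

λ ≈ 5.14272

w1 = Gv₀ = (5·0 + (-4)·1; 6·0 + 4·1) = (-4, 4)
w2 = Gw1 = (5·(-4) + (-4)·4; 6·(-4) + 4·4) = (-36, -8)
w3 = Gw2 = (-148, -248)
Gw3 = (252, -1880)
w3·Gw3 = (-148)·252 + (-248)·(-1880) = 428944; w3·w3 = (-148)·(-148) + (-248)·(-248) = 83408
λ ≈ 428944/83408 = 5.14272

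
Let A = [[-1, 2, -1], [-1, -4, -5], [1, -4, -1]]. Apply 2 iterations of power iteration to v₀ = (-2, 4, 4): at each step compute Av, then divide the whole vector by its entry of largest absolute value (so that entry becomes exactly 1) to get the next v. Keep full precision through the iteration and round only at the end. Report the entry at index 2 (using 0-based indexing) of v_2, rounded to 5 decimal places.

Av0 = (6.000000, -34.000000, -22.000000); divide by -34.000000 → v1 = (-0.176471, 1.000000, 0.647059)
Av1 = (1.529412, -7.058824, -4.823529); divide by -7.058824 → v2 = (-0.216667, 1.000000, 0.683333)
Requested entry of v2: 164/240 = 0.68333

0.68333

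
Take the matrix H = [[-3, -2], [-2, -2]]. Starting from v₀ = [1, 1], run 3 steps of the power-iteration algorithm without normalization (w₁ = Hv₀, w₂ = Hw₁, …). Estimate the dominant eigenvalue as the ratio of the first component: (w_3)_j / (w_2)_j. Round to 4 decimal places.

λ ≈ -4.5652

w1 = Hv₀ = ((-3)·1 + (-2)·1; (-2)·1 + (-2)·1) = (-5, -4)
w2 = Hw1 = ((-3)·(-5) + (-2)·(-4); (-2)·(-5) + (-2)·(-4)) = (23, 18)
w3 = Hw2 = (-105, -82)
Ratio at component: -105 / 23 = -4.5652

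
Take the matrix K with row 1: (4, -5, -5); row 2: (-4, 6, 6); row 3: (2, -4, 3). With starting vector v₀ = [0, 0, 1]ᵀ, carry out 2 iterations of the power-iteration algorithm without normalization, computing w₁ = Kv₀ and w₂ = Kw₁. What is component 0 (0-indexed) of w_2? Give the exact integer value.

w1 = Kv₀ = (-5, 6, 3)
w2 = Kw1 = (-65, 74, -25)
The requested component of w2 is -65.

-65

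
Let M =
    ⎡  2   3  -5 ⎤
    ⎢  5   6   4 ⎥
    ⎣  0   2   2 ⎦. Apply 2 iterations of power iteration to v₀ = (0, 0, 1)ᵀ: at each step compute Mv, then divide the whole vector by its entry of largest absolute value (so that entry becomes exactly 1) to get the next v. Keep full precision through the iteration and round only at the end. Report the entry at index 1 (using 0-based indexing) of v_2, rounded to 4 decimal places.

0.5833

Mv0 = (-5.00000, 4.00000, 2.00000); divide by -5.00000 → v1 = (1.00000, -0.80000, -0.40000)
Mv1 = (1.60000, -1.40000, -2.40000); divide by -2.40000 → v2 = (-0.66667, 0.58333, 1.00000)
Requested entry of v2: 7/12 = 0.5833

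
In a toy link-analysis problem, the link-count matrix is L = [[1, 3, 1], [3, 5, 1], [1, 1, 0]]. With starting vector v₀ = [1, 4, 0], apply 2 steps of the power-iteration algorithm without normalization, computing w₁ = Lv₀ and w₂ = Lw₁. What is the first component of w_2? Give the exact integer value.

w1 = Lv₀ = (13, 23, 5)
w2 = Lw1 = (87, 159, 36)
The requested component of w2 is 87.

87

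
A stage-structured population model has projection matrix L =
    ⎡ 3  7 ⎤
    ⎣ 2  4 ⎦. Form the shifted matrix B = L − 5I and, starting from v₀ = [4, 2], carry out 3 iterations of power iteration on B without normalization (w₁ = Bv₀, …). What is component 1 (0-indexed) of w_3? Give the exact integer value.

B = L − 5I has rows (-2, 7); (2, -1)
w1 = Bv₀ = ((-2)·4 + 7·2; 2·4 + (-1)·2) = (6, 6)
w2 = Bw1 = ((-2)·6 + 7·6; 2·6 + (-1)·6) = (30, 6)
w3 = Bw2 = (-18, 54)
Requested component of w3: 54

54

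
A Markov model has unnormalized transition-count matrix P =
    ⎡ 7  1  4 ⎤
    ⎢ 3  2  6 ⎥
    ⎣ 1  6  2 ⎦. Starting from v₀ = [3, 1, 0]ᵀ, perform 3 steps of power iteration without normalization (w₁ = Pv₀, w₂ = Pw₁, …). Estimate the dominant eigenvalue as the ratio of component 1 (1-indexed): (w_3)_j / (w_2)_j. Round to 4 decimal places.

λ ≈ 9.8159

w1 = Pv₀ = (7·3 + 1·1 + 4·0; 3·3 + 2·1 + 6·0; 1·3 + 6·1 + 2·0) = (22, 11, 9)
w2 = Pw1 = (7·22 + 1·11 + 4·9; 3·22 + 2·11 + 6·9; 1·22 + 6·11 + 2·9) = (201, 142, 106)
w3 = Pw2 = (1973, 1523, 1265)
Ratio at component: 1973 / 201 = 9.8159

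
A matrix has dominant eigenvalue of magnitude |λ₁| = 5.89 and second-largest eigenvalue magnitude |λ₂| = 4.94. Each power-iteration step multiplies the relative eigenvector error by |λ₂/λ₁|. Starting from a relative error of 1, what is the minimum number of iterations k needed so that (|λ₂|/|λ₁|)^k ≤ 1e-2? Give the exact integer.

27

|λ₂/λ₁| = 4.94/5.89 = 0.83871
Need k ≥ ln(1e-2) / ln(0.83871) = -4.6052 / -0.1759 ≈ 26.182
Smallest integer k satisfying the bound: 27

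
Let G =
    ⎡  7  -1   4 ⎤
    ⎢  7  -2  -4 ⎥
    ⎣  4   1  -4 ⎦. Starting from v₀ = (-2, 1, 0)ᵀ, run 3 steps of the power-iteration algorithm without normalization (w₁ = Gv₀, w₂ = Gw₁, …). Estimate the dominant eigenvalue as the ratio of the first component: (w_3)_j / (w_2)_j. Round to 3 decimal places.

w1 = Gv₀ = (7·(-2) + (-1)·1 + 4·0; 7·(-2) + (-2)·1 + (-4)·0; 4·(-2) + 1·1 + (-4)·0) = (-15, -16, -7)
w2 = Gw1 = (7·(-15) + (-1)·(-16) + 4·(-7); 7·(-15) + (-2)·(-16) + (-4)·(-7); 4·(-15) + 1·(-16) + (-4)·(-7)) = (-117, -45, -48)
w3 = Gw2 = (-966, -537, -321)
Ratio at component: -966 / -117 = 8.256

8.256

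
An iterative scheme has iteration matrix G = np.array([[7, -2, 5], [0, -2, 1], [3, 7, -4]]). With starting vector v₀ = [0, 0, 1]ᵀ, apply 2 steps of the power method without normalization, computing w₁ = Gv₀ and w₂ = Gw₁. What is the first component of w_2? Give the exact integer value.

13

w1 = Gv₀ = (7·0 + (-2)·0 + 5·1; 0·0 + (-2)·0 + 1·1; 3·0 + 7·0 + (-4)·1) = (5, 1, -4)
w2 = Gw1 = (7·5 + (-2)·1 + 5·(-4); 0·5 + (-2)·1 + 1·(-4); 3·5 + 7·1 + (-4)·(-4)) = (13, -6, 38)
The requested component of w2 is 13.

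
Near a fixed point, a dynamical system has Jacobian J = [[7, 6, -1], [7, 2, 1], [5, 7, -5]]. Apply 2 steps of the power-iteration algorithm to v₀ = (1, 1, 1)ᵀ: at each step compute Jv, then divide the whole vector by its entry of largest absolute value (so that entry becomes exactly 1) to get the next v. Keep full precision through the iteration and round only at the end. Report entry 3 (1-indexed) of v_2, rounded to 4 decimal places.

Jv0 = (12.00000, 10.00000, 7.00000); divide by 12.00000 → v1 = (1.00000, 0.83333, 0.58333)
Jv1 = (11.41667, 9.25000, 7.91667); divide by 11.41667 → v2 = (1.00000, 0.81022, 0.69343)
Requested entry of v2: 95/137 = 0.6934

0.6934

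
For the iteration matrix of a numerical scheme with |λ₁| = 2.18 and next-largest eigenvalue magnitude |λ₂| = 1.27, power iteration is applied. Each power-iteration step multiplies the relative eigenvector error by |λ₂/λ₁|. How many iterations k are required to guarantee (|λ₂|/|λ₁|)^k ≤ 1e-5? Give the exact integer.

|λ₂/λ₁| = 1.27/2.18 = 0.58257
Need k ≥ ln(1e-5) / ln(0.58257) = -11.5129 / -0.5403 ≈ 21.308
Smallest integer k satisfying the bound: 22

22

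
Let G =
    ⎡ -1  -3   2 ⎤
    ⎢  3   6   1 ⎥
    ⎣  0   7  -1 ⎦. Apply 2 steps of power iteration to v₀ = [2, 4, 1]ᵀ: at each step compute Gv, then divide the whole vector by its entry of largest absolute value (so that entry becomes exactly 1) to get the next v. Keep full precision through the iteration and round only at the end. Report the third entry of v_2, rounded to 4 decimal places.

Gv0 = (-12.00000, 31.00000, 27.00000); divide by 31.00000 → v1 = (-0.38710, 1.00000, 0.87097)
Gv1 = (-0.87097, 5.70968, 6.12903); divide by 6.12903 → v2 = (-0.14211, 0.93158, 1.00000)
Requested entry of v2: 190/190 = 1.0000

1.0000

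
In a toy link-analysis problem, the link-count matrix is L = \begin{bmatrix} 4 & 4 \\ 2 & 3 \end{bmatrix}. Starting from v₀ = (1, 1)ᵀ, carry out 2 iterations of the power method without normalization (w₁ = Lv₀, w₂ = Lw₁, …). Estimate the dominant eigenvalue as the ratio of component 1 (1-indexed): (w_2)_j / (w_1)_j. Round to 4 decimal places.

6.5000

w1 = Lv₀ = (4·1 + 4·1; 2·1 + 3·1) = (8, 5)
w2 = Lw1 = (4·8 + 4·5; 2·8 + 3·5) = (52, 31)
Ratio at component: 52 / 8 = 6.5000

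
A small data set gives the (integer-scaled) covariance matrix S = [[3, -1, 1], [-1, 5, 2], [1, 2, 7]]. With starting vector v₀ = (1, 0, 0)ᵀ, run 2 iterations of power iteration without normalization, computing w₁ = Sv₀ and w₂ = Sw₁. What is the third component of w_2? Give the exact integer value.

w1 = Sv₀ = (3·1 + (-1)·0 + 1·0; (-1)·1 + 5·0 + 2·0; 1·1 + 2·0 + 7·0) = (3, -1, 1)
w2 = Sw1 = (3·3 + (-1)·(-1) + 1·1; (-1)·3 + 5·(-1) + 2·1; 1·3 + 2·(-1) + 7·1) = (11, -6, 8)
The requested component of w2 is 8.

8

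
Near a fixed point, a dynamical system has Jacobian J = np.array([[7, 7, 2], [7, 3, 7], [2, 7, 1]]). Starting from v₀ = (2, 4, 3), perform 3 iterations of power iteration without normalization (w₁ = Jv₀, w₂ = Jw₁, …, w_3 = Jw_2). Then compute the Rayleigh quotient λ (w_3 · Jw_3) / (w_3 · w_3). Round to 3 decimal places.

λ ≈ 14.918

w1 = Jv₀ = (48, 47, 35)
w2 = Jw1 = (735, 722, 460)
w3 = Jw2 = (11119, 10531, 6984)
Jw3 = (165518, 158314, 102939)
w3·Jw3 = 11119·165518 + 10531·158314 + 6984·102939 = 4226525352; w3·w3 = 11119·11119 + 10531·10531 + 6984·6984 = 283310378
λ ≈ 4226525352/283310378 = 14.918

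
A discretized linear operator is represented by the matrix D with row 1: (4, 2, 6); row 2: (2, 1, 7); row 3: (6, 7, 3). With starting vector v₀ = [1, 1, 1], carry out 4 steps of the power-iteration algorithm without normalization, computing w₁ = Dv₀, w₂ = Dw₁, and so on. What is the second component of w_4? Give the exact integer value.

24012

w1 = Dv₀ = (12, 10, 16)
w2 = Dw1 = (164, 146, 190)
w3 = Dw2 = (2088, 1804, 2576)
w4 = Dw3 = (27416, 24012, 32884)
The requested component of w4 is 24012.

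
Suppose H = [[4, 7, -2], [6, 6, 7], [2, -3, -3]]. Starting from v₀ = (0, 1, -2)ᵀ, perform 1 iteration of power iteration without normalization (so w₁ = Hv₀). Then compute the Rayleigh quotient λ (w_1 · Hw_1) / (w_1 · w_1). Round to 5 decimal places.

w1 = Hv₀ = (11, -8, 3)
Hw1 = (-18, 39, 37)
w1·Hw1 = 11·(-18) + (-8)·39 + 3·37 = -399; w1·w1 = 11·11 + (-8)·(-8) + 3·3 = 194
λ ≈ -399/194 = -2.05670

-2.05670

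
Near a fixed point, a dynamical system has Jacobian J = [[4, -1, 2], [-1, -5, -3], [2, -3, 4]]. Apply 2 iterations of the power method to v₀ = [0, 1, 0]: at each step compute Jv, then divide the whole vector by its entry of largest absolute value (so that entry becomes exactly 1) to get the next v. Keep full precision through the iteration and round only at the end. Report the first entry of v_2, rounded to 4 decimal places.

-0.1429

Jv0 = (-1.00000, -5.00000, -3.00000); divide by -5.00000 → v1 = (0.20000, 1.00000, 0.60000)
Jv1 = (1.00000, -7.00000, -0.20000); divide by -7.00000 → v2 = (-0.14286, 1.00000, 0.02857)
Requested entry of v2: -5/35 = -0.1429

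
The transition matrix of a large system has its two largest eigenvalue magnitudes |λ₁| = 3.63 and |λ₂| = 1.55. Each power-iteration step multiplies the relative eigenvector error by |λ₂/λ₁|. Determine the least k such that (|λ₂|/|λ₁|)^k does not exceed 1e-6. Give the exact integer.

17

|λ₂/λ₁| = 1.55/3.63 = 0.42700
Need k ≥ ln(1e-6) / ln(0.42700) = -13.8155 / -0.8510 ≈ 16.235
Smallest integer k satisfying the bound: 17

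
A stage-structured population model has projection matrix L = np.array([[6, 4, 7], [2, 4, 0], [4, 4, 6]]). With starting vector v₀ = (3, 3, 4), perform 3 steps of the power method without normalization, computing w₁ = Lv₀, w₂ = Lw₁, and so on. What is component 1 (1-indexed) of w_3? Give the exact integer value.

9432

w1 = Lv₀ = (6·3 + 4·3 + 7·4; 2·3 + 4·3 + 0·4; 4·3 + 4·3 + 6·4) = (58, 18, 48)
w2 = Lw1 = (6·58 + 4·18 + 7·48; 2·58 + 4·18 + 0·48; 4·58 + 4·18 + 6·48) = (756, 188, 592)
w3 = Lw2 = (9432, 2264, 7328)
The requested component of w3 is 9432.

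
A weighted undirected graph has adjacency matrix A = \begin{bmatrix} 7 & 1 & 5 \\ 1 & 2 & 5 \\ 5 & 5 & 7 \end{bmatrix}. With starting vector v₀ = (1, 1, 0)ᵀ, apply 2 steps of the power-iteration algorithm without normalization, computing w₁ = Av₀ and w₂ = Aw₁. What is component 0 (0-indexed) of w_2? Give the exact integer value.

w1 = Av₀ = (8, 3, 10)
w2 = Aw1 = (109, 64, 125)
The requested component of w2 is 109.

109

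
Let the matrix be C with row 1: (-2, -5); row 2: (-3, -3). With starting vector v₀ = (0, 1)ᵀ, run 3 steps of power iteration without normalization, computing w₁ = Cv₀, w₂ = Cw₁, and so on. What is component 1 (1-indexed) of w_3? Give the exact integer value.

w1 = Cv₀ = (-5, -3)
w2 = Cw1 = (25, 24)
w3 = Cw2 = (-170, -147)
The requested component of w3 is -170.

-170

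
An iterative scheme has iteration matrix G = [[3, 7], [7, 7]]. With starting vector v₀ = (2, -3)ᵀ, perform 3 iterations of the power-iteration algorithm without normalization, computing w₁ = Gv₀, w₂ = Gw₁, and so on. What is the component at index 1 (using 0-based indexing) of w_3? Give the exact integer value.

-1736

w1 = Gv₀ = (-15, -7)
w2 = Gw1 = (-94, -154)
w3 = Gw2 = (-1360, -1736)
The requested component of w3 is -1736.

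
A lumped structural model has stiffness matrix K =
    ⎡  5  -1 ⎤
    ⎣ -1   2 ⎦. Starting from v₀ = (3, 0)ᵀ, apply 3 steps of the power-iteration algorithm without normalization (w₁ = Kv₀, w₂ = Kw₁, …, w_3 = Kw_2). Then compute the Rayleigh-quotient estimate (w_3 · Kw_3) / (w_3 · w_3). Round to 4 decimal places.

λ ≈ 5.3024

w1 = Kv₀ = (15, -3)
w2 = Kw1 = (78, -21)
w3 = Kw2 = (411, -120)
Kw3 = (2175, -651)
w3·Kw3 = 411·2175 + (-120)·(-651) = 972045; w3·w3 = 411·411 + (-120)·(-120) = 183321
λ ≈ 972045/183321 = 5.3024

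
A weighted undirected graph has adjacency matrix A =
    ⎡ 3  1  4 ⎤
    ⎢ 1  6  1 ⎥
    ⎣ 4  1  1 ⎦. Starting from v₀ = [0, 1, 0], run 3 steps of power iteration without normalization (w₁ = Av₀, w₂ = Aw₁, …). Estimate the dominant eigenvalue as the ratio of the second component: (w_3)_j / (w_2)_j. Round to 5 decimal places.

w1 = Av₀ = (3·0 + 1·1 + 4·0; 1·0 + 6·1 + 1·0; 4·0 + 1·1 + 1·0) = (1, 6, 1)
w2 = Aw1 = (3·1 + 1·6 + 4·1; 1·1 + 6·6 + 1·1; 4·1 + 1·6 + 1·1) = (13, 38, 11)
w3 = Aw2 = (121, 252, 101)
Ratio at component: 252 / 38 = 6.63158

λ ≈ 6.63158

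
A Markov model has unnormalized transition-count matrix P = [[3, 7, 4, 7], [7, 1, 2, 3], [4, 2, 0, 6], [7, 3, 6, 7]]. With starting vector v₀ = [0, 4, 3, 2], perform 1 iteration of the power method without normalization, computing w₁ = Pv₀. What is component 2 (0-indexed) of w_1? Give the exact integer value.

w1 = Pv₀ = (54, 16, 20, 44)
The requested component of w1 is 20.

20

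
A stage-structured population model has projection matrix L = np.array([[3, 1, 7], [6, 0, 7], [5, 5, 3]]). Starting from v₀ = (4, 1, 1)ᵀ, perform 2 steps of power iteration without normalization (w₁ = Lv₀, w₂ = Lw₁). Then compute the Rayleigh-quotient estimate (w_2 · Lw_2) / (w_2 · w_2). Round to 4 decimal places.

w1 = Lv₀ = (3·4 + 1·1 + 7·1; 6·4 + 0·1 + 7·1; 5·4 + 5·1 + 3·1) = (20, 31, 28)
w2 = Lw1 = (3·20 + 1·31 + 7·28; 6·20 + 0·31 + 7·28; 5·20 + 5·31 + 3·28) = (287, 316, 339)
Lw2 = (3550, 4095, 4032)
w2·Lw2 = 287·3550 + 316·4095 + 339·4032 = 3679718; w2·w2 = 287·287 + 316·316 + 339·339 = 297146
λ ≈ 3679718/297146 = 12.3835

12.3835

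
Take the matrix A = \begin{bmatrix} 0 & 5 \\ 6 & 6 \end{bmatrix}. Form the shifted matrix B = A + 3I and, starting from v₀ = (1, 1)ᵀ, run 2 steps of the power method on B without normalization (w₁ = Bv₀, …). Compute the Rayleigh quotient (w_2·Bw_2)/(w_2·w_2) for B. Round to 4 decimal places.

μ ≈ 12.2451

B = A + 3I has rows (3, 5); (6, 9)
w1 = Bv₀ = (3·1 + 5·1; 6·1 + 9·1) = (8, 15)
w2 = Bw1 = (3·8 + 5·15; 6·8 + 9·15) = (99, 183)
Bw2 = (1212, 2241)
w2·Bw2 = 530091; w2·w2 = 43290; μ ≈ 530091/43290 = 12.2451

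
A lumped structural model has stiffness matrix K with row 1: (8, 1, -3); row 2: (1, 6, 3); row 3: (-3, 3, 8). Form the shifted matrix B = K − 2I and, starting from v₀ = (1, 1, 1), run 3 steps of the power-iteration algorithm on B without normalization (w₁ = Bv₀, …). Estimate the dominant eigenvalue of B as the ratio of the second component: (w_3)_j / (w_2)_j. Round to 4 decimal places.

B = K − 2I has rows (6, 1, -3); (1, 4, 3); (-3, 3, 6)
w1 = Bv₀ = (6·1 + 1·1 + (-3)·1; 1·1 + 4·1 + 3·1; (-3)·1 + 3·1 + 6·1) = (4, 8, 6)
w2 = Bw1 = (6·4 + 1·8 + (-3)·6; 1·4 + 4·8 + 3·6; (-3)·4 + 3·8 + 6·6) = (14, 54, 48)
w3 = Bw2 = (-6, 374, 408)
Ratio: 374/54 = 6.9259

μ ≈ 6.9259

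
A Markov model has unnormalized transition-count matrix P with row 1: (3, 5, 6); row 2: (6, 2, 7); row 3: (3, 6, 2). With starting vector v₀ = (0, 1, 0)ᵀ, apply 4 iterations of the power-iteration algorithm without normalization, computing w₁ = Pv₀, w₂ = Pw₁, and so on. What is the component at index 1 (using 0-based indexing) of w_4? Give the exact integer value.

w1 = Pv₀ = (3·0 + 5·1 + 6·0; 6·0 + 2·1 + 7·0; 3·0 + 6·1 + 2·0) = (5, 2, 6)
w2 = Pw1 = (3·5 + 5·2 + 6·6; 6·5 + 2·2 + 7·6; 3·5 + 6·2 + 2·6) = (61, 76, 39)
w3 = Pw2 = (797, 791, 717)
w4 = Pw3 = (10648, 11383, 8571)
The requested component of w4 is 11383.

11383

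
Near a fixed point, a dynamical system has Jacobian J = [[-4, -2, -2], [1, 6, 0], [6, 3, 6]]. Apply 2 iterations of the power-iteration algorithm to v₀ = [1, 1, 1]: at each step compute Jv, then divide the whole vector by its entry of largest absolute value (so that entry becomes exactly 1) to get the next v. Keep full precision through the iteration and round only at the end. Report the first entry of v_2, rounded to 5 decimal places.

Jv0 = (-8.000000, 7.000000, 15.000000); divide by 15.000000 → v1 = (-0.533333, 0.466667, 1.000000)
Jv1 = (-0.800000, 2.266667, 4.200000); divide by 4.200000 → v2 = (-0.190476, 0.539683, 1.000000)
Requested entry of v2: -12/63 = -0.19048

-0.19048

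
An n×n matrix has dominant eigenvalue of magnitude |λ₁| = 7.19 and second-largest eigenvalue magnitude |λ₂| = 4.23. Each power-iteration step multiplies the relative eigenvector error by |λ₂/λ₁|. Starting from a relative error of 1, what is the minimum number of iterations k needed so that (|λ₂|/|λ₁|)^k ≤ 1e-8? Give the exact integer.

35

|λ₂/λ₁| = 4.23/7.19 = 0.58832
Need k ≥ ln(1e-8) / ln(0.58832) = -18.4207 / -0.5305 ≈ 34.724
Smallest integer k satisfying the bound: 35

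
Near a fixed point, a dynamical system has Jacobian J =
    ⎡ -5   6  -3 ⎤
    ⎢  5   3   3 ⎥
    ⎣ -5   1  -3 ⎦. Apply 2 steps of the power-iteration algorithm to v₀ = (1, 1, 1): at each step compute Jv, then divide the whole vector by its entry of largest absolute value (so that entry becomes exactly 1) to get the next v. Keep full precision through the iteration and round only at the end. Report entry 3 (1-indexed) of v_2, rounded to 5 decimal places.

Jv0 = (-2.000000, 11.000000, -7.000000); divide by 11.000000 → v1 = (-0.181818, 1.000000, -0.636364)
Jv1 = (8.818182, 0.181818, 3.818182); divide by 8.818182 → v2 = (1.000000, 0.020619, 0.432990)
Requested entry of v2: 42/97 = 0.43299

0.43299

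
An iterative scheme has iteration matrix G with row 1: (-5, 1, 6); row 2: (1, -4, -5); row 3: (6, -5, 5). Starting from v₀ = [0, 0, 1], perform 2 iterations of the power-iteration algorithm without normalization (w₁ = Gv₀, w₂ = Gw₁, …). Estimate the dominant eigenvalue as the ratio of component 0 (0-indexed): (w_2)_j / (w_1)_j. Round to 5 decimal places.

-0.83333

w1 = Gv₀ = (6, -5, 5)
w2 = Gw1 = (-5, 1, 86)
Ratio at component: -5 / 6 = -0.83333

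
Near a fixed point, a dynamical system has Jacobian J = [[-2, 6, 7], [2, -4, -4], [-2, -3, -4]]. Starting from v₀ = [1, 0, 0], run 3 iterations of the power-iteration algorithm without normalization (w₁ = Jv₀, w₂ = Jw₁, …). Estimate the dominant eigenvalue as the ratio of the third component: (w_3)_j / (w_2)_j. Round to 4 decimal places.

w1 = Jv₀ = ((-2)·1 + 6·0 + 7·0; 2·1 + (-4)·0 + (-4)·0; (-2)·1 + (-3)·0 + (-4)·0) = (-2, 2, -2)
w2 = Jw1 = ((-2)·(-2) + 6·2 + 7·(-2); 2·(-2) + (-4)·2 + (-4)·(-2); (-2)·(-2) + (-3)·2 + (-4)·(-2)) = (2, -4, 6)
w3 = Jw2 = (14, -4, -16)
Ratio at component: -16 / 6 = -2.6667

λ ≈ -2.6667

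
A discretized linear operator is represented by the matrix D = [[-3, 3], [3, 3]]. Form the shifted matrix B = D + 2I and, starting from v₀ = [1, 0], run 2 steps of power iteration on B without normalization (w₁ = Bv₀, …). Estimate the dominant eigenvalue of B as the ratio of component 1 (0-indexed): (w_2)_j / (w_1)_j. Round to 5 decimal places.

B = D + 2I has rows (-1, 3); (3, 5)
w1 = Bv₀ = ((-1)·1 + 3·0; 3·1 + 5·0) = (-1, 3)
w2 = Bw1 = ((-1)·(-1) + 3·3; 3·(-1) + 5·3) = (10, 12)
Ratio: 12/3 = 4.00000

μ ≈ 4.00000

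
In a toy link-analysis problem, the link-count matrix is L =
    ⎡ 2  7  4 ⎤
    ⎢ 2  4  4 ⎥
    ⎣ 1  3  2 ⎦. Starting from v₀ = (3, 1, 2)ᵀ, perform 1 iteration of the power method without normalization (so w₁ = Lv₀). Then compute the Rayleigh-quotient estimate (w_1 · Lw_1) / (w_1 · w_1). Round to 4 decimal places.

9.3526

w1 = Lv₀ = (21, 18, 10)
Lw1 = (208, 154, 95)
w1·Lw1 = 21·208 + 18·154 + 10·95 = 8090; w1·w1 = 21·21 + 18·18 + 10·10 = 865
λ ≈ 8090/865 = 9.3526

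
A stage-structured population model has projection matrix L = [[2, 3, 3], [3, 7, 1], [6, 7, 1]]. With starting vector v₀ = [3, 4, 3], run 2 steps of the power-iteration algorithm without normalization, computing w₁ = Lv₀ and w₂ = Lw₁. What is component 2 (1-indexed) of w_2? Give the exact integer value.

410

w1 = Lv₀ = (27, 40, 49)
w2 = Lw1 = (321, 410, 491)
The requested component of w2 is 410.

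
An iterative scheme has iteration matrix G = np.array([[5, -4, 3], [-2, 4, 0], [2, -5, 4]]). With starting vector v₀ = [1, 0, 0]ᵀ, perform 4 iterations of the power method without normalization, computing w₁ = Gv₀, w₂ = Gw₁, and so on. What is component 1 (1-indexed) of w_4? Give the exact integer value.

w1 = Gv₀ = (5, -2, 2)
w2 = Gw1 = (39, -18, 28)
w3 = Gw2 = (351, -150, 280)
w4 = Gw3 = (3195, -1302, 2572)
The requested component of w4 is 3195.

3195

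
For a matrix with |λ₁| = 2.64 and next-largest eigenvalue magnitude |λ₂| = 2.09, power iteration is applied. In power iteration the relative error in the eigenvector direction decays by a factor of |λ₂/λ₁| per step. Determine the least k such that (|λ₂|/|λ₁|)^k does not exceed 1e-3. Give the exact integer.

30

|λ₂/λ₁| = 2.09/2.64 = 0.79167
Need k ≥ ln(1e-3) / ln(0.79167) = -6.9078 / -0.2336 ≈ 29.569
Smallest integer k satisfying the bound: 30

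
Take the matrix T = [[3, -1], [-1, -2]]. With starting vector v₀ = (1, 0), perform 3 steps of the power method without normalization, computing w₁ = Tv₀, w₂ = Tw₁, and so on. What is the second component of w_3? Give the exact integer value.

-8

w1 = Tv₀ = (3·1 + (-1)·0; (-1)·1 + (-2)·0) = (3, -1)
w2 = Tw1 = (3·3 + (-1)·(-1); (-1)·3 + (-2)·(-1)) = (10, -1)
w3 = Tw2 = (31, -8)
The requested component of w3 is -8.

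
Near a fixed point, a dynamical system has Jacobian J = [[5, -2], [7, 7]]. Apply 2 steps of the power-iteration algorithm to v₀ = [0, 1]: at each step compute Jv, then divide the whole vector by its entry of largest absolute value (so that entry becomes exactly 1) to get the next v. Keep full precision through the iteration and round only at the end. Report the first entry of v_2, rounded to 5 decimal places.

-0.68571

Jv0 = (-2.000000, 7.000000); divide by 7.000000 → v1 = (-0.285714, 1.000000)
Jv1 = (-3.428571, 5.000000); divide by 5.000000 → v2 = (-0.685714, 1.000000)
Requested entry of v2: -24/35 = -0.68571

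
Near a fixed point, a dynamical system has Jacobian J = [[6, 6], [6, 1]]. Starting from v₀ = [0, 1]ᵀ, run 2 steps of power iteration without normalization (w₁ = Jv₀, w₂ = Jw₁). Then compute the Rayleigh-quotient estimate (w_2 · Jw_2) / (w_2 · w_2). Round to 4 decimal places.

w1 = Jv₀ = (6·0 + 6·1; 6·0 + 1·1) = (6, 1)
w2 = Jw1 = (6·6 + 6·1; 6·6 + 1·1) = (42, 37)
Jw2 = (474, 289)
w2·Jw2 = 42·474 + 37·289 = 30601; w2·w2 = 42·42 + 37·37 = 3133
λ ≈ 30601/3133 = 9.7673

9.7673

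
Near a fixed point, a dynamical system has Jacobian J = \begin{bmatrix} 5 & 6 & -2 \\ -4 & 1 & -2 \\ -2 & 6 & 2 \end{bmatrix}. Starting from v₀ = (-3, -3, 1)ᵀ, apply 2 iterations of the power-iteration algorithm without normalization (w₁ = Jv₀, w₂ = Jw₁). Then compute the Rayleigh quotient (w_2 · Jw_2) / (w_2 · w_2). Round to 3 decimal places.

w1 = Jv₀ = (5·(-3) + 6·(-3) + (-2)·1; (-4)·(-3) + 1·(-3) + (-2)·1; (-2)·(-3) + 6·(-3) + 2·1) = (-35, 7, -10)
w2 = Jw1 = (5·(-35) + 6·7 + (-2)·(-10); (-4)·(-35) + 1·7 + (-2)·(-10); (-2)·(-35) + 6·7 + 2·(-10)) = (-113, 167, 92)
Jw2 = (253, 435, 1412)
w2·Jw2 = (-113)·253 + 167·435 + 92·1412 = 173960; w2·w2 = (-113)·(-113) + 167·167 + 92·92 = 49122
λ ≈ 173960/49122 = 3.541

λ ≈ 3.541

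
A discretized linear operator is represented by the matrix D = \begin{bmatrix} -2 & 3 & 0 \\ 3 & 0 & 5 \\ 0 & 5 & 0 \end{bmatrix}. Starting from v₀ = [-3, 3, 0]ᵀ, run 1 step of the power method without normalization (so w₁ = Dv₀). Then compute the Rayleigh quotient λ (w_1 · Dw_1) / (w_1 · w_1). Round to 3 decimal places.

λ ≈ -4.915

w1 = Dv₀ = ((-2)·(-3) + 3·3 + 0·0; 3·(-3) + 0·3 + 5·0; 0·(-3) + 5·3 + 0·0) = (15, -9, 15)
Dw1 = (-57, 120, -45)
w1·Dw1 = 15·(-57) + (-9)·120 + 15·(-45) = -2610; w1·w1 = 15·15 + (-9)·(-9) + 15·15 = 531
λ ≈ -2610/531 = -4.915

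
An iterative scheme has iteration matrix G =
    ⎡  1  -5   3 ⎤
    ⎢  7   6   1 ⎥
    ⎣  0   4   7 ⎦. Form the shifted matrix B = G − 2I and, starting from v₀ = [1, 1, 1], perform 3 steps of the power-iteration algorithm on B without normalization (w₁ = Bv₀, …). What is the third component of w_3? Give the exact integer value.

609

B = G − 2I has rows (-1, -5, 3); (7, 4, 1); (0, 4, 5)
w1 = Bv₀ = ((-1)·1 + (-5)·1 + 3·1; 7·1 + 4·1 + 1·1; 0·1 + 4·1 + 5·1) = (-3, 12, 9)
w2 = Bw1 = ((-1)·(-3) + (-5)·12 + 3·9; 7·(-3) + 4·12 + 1·9; 0·(-3) + 4·12 + 5·9) = (-30, 36, 93)
w3 = Bw2 = (129, 27, 609)
Requested component of w3: 609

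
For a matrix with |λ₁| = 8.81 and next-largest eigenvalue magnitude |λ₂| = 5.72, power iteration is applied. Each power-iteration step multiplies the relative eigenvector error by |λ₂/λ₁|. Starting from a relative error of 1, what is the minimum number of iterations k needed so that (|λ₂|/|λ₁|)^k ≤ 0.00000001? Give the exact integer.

|λ₂/λ₁| = 5.72/8.81 = 0.64926
Need k ≥ ln(0.00000001) / ln(0.64926) = -18.4207 / -0.4319 ≈ 42.648
Smallest integer k satisfying the bound: 43

43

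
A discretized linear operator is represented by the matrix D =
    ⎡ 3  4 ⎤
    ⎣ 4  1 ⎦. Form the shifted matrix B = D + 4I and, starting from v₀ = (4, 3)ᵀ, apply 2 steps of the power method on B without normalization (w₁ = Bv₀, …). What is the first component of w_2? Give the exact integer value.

B = D + 4I has rows (7, 4); (4, 5)
w1 = Bv₀ = (7·4 + 4·3; 4·4 + 5·3) = (40, 31)
w2 = Bw1 = (7·40 + 4·31; 4·40 + 5·31) = (404, 315)
Requested component of w2: 404

404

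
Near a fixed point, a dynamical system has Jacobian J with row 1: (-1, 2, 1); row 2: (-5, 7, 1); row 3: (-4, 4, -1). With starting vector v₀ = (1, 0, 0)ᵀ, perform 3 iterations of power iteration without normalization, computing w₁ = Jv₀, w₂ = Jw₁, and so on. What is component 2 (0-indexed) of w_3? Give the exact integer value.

w1 = Jv₀ = ((-1)·1 + 2·0 + 1·0; (-5)·1 + 7·0 + 1·0; (-4)·1 + 4·0 + (-1)·0) = (-1, -5, -4)
w2 = Jw1 = ((-1)·(-1) + 2·(-5) + 1·(-4); (-5)·(-1) + 7·(-5) + 1·(-4); (-4)·(-1) + 4·(-5) + (-1)·(-4)) = (-13, -34, -12)
w3 = Jw2 = (-67, -185, -72)
The requested component of w3 is -72.

-72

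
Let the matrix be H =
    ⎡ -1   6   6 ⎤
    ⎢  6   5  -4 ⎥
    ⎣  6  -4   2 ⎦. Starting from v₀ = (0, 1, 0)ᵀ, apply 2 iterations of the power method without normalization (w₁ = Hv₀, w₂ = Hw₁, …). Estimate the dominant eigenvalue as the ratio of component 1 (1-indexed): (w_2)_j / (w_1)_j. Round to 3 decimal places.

λ ≈ 0.000

w1 = Hv₀ = ((-1)·0 + 6·1 + 6·0; 6·0 + 5·1 + (-4)·0; 6·0 + (-4)·1 + 2·0) = (6, 5, -4)
w2 = Hw1 = ((-1)·6 + 6·5 + 6·(-4); 6·6 + 5·5 + (-4)·(-4); 6·6 + (-4)·5 + 2·(-4)) = (0, 77, 8)
Ratio at component: 0 / 6 = 0.000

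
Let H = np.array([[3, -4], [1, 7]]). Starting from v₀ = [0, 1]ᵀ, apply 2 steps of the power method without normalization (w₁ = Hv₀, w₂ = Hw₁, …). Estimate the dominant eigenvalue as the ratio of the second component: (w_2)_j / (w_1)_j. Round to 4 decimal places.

w1 = Hv₀ = (3·0 + (-4)·1; 1·0 + 7·1) = (-4, 7)
w2 = Hw1 = (3·(-4) + (-4)·7; 1·(-4) + 7·7) = (-40, 45)
Ratio at component: 45 / 7 = 6.4286

6.4286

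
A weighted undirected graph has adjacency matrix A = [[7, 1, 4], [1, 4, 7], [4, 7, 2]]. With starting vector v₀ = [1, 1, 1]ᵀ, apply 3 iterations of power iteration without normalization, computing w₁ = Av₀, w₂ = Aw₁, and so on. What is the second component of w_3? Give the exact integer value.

1858

w1 = Av₀ = (7·1 + 1·1 + 4·1; 1·1 + 4·1 + 7·1; 4·1 + 7·1 + 2·1) = (12, 12, 13)
w2 = Aw1 = (7·12 + 1·12 + 4·13; 1·12 + 4·12 + 7·13; 4·12 + 7·12 + 2·13) = (148, 151, 158)
w3 = Aw2 = (1819, 1858, 1965)
The requested component of w3 is 1858.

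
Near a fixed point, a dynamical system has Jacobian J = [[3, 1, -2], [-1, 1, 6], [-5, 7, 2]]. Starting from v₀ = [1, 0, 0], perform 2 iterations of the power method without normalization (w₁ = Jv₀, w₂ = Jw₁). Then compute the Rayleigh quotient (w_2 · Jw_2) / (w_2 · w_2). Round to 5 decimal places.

w1 = Jv₀ = (3, -1, -5)
w2 = Jw1 = (18, -34, -32)
Jw2 = (84, -244, -392)
w2·Jw2 = 18·84 + (-34)·(-244) + (-32)·(-392) = 22352; w2·w2 = 18·18 + (-34)·(-34) + (-32)·(-32) = 2504
λ ≈ 22352/2504 = 8.92652

8.92652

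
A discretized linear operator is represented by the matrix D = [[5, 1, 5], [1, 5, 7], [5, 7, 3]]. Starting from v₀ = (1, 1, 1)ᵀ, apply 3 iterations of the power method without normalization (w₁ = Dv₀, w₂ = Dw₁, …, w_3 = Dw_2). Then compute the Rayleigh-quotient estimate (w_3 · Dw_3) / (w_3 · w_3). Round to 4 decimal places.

λ ≈ 13.2070

w1 = Dv₀ = (5·1 + 1·1 + 5·1; 1·1 + 5·1 + 7·1; 5·1 + 7·1 + 3·1) = (11, 13, 15)
w2 = Dw1 = (5·11 + 1·13 + 5·15; 1·11 + 5·13 + 7·15; 5·11 + 7·13 + 3·15) = (143, 181, 191)
w3 = Dw2 = (1851, 2385, 2555)
Dw3 = (24415, 31661, 33615)
w3·Dw3 = 1851·24415 + 2385·31661 + 2555·33615 = 206589975; w3·w3 = 1851·1851 + 2385·2385 + 2555·2555 = 15642451
λ ≈ 206589975/15642451 = 13.2070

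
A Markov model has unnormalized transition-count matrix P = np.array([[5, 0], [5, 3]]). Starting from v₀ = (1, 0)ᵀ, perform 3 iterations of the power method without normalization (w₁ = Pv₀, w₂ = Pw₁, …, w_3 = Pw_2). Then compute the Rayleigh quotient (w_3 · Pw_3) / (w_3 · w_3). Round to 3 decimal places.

λ ≈ 5.437

w1 = Pv₀ = (5, 5)
w2 = Pw1 = (25, 40)
w3 = Pw2 = (125, 245)
Pw3 = (625, 1360)
w3·Pw3 = 125·625 + 245·1360 = 411325; w3·w3 = 125·125 + 245·245 = 75650
λ ≈ 411325/75650 = 5.437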